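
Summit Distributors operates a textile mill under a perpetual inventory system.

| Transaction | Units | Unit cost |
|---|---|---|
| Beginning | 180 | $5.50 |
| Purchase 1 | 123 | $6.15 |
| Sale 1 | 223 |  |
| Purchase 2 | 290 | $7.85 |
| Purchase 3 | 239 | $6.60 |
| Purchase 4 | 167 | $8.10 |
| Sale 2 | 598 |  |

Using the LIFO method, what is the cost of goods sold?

COGS = $5,743.75

Sale 1 (223) [LIFO — newest first]: 123 @ $6.15 + 100 @ $5.50 = $1,306.45
Sale 2 (598) [LIFO — newest first]: 167 @ $8.10 + 239 @ $6.60 + 192 @ $7.85 = $4,437.30
Total COGS = $1,306.45 + $4,437.30 = $5,743.75
Ending inventory: 80 @ $5.50 + 98 @ $7.85 = $1,209.30
Check: goods available $6,953.05 = COGS $5,743.75 + ending $1,209.30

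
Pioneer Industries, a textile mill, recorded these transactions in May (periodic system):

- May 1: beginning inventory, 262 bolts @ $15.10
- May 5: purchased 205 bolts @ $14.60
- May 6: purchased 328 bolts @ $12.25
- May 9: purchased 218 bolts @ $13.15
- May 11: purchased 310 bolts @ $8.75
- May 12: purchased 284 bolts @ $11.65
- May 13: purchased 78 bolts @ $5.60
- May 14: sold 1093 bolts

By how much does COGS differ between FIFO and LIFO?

FIFO COGS: 262 @ $15.10 + 205 @ $14.60 + 328 @ $12.25 + 218 @ $13.15 + 80 @ $8.75 = $14,533.90
LIFO COGS: 78 @ $5.60 + 284 @ $11.65 + 310 @ $8.75 + 218 @ $13.15 + 203 @ $12.25 = $11,811.35
Difference = |$14,533.90 − $11,811.35| = $2,722.55

$2,722.55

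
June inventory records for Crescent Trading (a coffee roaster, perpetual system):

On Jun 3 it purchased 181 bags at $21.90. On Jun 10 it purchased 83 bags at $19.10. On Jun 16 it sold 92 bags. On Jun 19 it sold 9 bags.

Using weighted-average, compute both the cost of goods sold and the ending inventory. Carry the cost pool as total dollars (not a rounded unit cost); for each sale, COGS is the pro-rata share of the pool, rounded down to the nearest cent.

COGS = $2,122.98; ending inventory = $3,426.22

After Jun 3: 181 on hand, pool $3,963.90 (≈ $21.9000 each)
After Jun 10: 264 on hand, pool $5,549.20 (≈ $21.0197 each)
Jun 16, sell 92: 92/264 × $5,549.20 → $1,933.81
Jun 19, sell 9: 9/172 × $3,615.39 → $189.17
Total COGS = $1,933.81 + $189.17 = $2,122.98
Ending inventory (cost pool remaining) = $3,426.22
Check: goods available $5,549.20 = COGS $2,122.98 + ending $3,426.22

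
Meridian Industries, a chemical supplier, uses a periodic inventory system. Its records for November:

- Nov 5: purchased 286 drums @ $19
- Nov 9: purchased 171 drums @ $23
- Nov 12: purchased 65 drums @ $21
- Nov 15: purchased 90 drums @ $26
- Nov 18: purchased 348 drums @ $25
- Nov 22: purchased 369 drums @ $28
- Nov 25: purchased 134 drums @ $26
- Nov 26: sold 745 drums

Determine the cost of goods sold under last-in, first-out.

COGS = $19,866

Nov 26, 745 sold [LIFO — newest first]: 134 @ $26 + 369 @ $28 + 242 @ $25 = $19,866
Ending inventory: 286 @ $19 + 171 @ $23 + 65 @ $21 + 90 @ $26 + 106 @ $25 = $15,722
Check: goods available $35,588 = COGS $19,866 + ending $15,722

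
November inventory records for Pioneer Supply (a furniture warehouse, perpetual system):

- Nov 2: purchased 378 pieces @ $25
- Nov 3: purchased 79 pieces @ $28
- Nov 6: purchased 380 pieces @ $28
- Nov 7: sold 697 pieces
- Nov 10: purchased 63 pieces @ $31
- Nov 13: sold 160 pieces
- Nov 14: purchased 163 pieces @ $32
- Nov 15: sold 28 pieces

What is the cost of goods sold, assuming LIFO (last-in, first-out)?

Nov 7, 697 sold [LIFO — newest first]: 380 @ $28 + 79 @ $28 + 238 @ $25 = $18,802
Nov 13, 160 sold [LIFO — newest first]: 63 @ $31 + 97 @ $25 = $4,378
Nov 15, 28 sold [LIFO — newest first]: 28 @ $32 = $896
Total COGS = $18,802 + $4,378 + $896 = $24,076
Ending inventory: 43 @ $25 + 135 @ $32 = $5,395

COGS = $24,076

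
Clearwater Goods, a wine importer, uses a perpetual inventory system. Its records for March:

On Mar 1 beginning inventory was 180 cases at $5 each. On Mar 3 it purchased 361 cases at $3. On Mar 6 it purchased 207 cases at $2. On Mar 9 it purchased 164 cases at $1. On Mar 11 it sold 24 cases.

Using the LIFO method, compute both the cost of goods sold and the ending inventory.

Mar 11, 24 sold [LIFO — newest first]: 24 @ $1 = $24
Ending inventory: 180 @ $5 + 361 @ $3 + 207 @ $2 + 140 @ $1 = $2,537

COGS = $24; ending inventory = $2,537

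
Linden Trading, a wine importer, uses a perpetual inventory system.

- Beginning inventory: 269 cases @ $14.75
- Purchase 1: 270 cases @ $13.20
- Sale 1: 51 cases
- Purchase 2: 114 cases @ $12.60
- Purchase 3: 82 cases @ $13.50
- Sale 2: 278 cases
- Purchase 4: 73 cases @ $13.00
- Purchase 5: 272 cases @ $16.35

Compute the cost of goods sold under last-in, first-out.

COGS = $4,299.00

Sale 1 (51) [LIFO — newest first]: 51 @ $13.20 = $673.20
Sale 2 (278) [LIFO — newest first]: 82 @ $13.50 + 114 @ $12.60 + 82 @ $13.20 = $3,625.80
Total COGS = $673.20 + $3,625.80 = $4,299.00
Ending inventory: 269 @ $14.75 + 137 @ $13.20 + 73 @ $13.00 + 272 @ $16.35 = $11,172.35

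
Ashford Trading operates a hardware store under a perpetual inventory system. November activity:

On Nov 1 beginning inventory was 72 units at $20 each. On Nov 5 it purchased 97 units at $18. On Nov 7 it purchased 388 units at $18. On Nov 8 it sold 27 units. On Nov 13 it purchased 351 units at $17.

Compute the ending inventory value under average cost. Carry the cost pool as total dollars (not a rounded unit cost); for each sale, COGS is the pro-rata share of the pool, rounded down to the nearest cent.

After Nov 1: 72 on hand, pool $1,440.00 (≈ $20.0000 each)
After Nov 5: 169 on hand, pool $3,186.00 (≈ $18.8521 each)
After Nov 7: 557 on hand, pool $10,170.00 (≈ $18.2585 each)
Nov 8, sell 27: 27/557 × $10,170.00 → $492.98
After Nov 13: 881 on hand, pool $15,644.02 (≈ $17.7571 each)
Ending inventory (cost pool remaining) = $15,644.02

Ending inventory = $15,644.02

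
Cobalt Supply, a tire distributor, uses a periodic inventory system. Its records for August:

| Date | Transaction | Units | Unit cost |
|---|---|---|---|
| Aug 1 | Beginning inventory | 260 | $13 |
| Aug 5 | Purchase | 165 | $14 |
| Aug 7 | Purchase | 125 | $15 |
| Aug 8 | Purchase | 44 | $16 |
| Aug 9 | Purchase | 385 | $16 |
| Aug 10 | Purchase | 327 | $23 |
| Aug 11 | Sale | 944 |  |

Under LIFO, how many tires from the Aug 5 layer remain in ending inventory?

102

Aug 11, 944 sold [LIFO — newest first]: 327 @ $23 + 385 @ $16 + 44 @ $16 + 125 @ $15 + 63 @ $14 = $17,142
Ending inventory: 260 @ $13 + 102 @ $14 = $4,808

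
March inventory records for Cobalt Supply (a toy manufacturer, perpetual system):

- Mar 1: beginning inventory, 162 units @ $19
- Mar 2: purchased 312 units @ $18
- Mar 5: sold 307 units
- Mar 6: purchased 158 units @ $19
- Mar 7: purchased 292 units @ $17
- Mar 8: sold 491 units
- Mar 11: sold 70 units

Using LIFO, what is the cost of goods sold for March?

COGS = $15,596

Mar 5, 307 sold [LIFO — newest first]: 307 @ $18 = $5,526
Mar 8, 491 sold [LIFO — newest first]: 292 @ $17 + 158 @ $19 + 5 @ $18 + 36 @ $19 = $8,740
Mar 11, 70 sold [LIFO — newest first]: 70 @ $19 = $1,330
Total COGS = $5,526 + $8,740 + $1,330 = $15,596
Ending inventory: 56 @ $19 = $1,064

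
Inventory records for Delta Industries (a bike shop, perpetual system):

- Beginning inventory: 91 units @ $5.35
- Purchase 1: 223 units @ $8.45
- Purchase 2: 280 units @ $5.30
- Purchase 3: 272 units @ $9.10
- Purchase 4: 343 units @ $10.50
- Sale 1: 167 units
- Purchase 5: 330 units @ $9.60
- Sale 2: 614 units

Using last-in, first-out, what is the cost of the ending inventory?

Ending inventory = $5,347.60

Sale 1 (167) [LIFO — newest first]: 167 @ $10.50 = $1,753.50
Sale 2 (614) [LIFO — newest first]: 330 @ $9.60 + 176 @ $10.50 + 108 @ $9.10 = $5,998.80
Total COGS = $1,753.50 + $5,998.80 = $7,752.30
Ending inventory: 91 @ $5.35 + 223 @ $8.45 + 280 @ $5.30 + 164 @ $9.10 = $5,347.60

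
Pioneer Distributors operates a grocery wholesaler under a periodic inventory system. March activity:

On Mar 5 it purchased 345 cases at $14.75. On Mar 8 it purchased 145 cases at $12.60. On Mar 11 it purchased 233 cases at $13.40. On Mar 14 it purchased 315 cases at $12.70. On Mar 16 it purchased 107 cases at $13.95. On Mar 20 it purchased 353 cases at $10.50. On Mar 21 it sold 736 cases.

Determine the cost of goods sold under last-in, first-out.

COGS = $8,704.35

Mar 21, 736 sold [LIFO — newest first]: 353 @ $10.50 + 107 @ $13.95 + 276 @ $12.70 = $8,704.35
Ending inventory: 345 @ $14.75 + 145 @ $12.60 + 233 @ $13.40 + 39 @ $12.70 = $10,533.25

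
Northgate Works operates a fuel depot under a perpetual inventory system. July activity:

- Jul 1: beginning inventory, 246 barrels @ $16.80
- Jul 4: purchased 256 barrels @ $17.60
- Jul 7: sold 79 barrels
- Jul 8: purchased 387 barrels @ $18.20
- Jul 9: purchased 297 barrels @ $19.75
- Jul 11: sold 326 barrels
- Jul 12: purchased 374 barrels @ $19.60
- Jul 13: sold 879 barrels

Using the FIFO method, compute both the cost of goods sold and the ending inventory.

Jul 7, 79 sold [FIFO — oldest first]: 79 @ $16.80 = $1,327.20
Jul 11, 326 sold [FIFO — oldest first]: 167 @ $16.80 + 159 @ $17.60 = $5,604.00
Jul 13, 879 sold [FIFO — oldest first]: 97 @ $17.60 + 387 @ $18.20 + 297 @ $19.75 + 98 @ $19.60 = $16,537.15
Total COGS = $1,327.20 + $5,604.00 + $16,537.15 = $23,468.35
Ending inventory: 276 @ $19.60 = $5,409.60

COGS = $23,468.35; ending inventory = $5,409.60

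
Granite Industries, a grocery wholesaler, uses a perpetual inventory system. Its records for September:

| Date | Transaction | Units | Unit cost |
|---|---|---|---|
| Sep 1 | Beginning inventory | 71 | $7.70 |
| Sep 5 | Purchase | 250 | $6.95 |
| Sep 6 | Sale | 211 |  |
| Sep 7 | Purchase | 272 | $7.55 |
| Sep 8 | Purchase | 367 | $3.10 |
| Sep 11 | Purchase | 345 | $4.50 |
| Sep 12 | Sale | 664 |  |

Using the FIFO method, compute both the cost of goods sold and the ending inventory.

COGS = $5,212.00; ending inventory = $1,816.00

Sep 6, 211 sold [FIFO — oldest first]: 71 @ $7.70 + 140 @ $6.95 = $1,519.70
Sep 12, 664 sold [FIFO — oldest first]: 110 @ $6.95 + 272 @ $7.55 + 282 @ $3.10 = $3,692.30
Total COGS = $1,519.70 + $3,692.30 = $5,212.00
Ending inventory: 85 @ $3.10 + 345 @ $4.50 = $1,816.00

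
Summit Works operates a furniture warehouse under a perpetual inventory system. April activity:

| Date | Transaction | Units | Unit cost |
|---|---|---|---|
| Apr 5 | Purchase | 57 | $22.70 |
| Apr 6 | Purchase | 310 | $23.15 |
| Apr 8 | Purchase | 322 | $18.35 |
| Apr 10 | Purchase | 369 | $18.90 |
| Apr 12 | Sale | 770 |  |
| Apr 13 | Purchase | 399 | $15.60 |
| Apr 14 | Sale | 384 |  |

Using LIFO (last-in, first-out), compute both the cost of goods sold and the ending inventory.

COGS = $20,702.05; ending inventory = $6,875.55

Apr 12, 770 sold [LIFO — newest first]: 369 @ $18.90 + 322 @ $18.35 + 79 @ $23.15 = $14,711.65
Apr 14, 384 sold [LIFO — newest first]: 384 @ $15.60 = $5,990.40
Total COGS = $14,711.65 + $5,990.40 = $20,702.05
Ending inventory: 57 @ $22.70 + 231 @ $23.15 + 15 @ $15.60 = $6,875.55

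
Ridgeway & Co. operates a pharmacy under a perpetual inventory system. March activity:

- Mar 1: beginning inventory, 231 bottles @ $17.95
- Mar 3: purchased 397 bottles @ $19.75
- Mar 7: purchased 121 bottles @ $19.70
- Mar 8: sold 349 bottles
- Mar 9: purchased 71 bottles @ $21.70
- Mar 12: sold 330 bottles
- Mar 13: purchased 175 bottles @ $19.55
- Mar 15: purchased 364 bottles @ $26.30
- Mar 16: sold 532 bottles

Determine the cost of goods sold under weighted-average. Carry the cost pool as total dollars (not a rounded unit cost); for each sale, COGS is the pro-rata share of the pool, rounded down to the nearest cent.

After Mar 1: 231 on hand, pool $4,146.45 (≈ $17.9500 each)
After Mar 3: 628 on hand, pool $11,987.20 (≈ $19.0879 each)
After Mar 7: 749 on hand, pool $14,370.90 (≈ $19.1868 each)
Mar 8, sell 349: 349/749 × $14,370.90 → $6,696.18
After Mar 9: 471 on hand, pool $9,215.42 (≈ $19.5656 each)
Mar 12, sell 330: 330/471 × $9,215.42 → $6,456.66
After Mar 13: 316 on hand, pool $6,180.01 (≈ $19.5570 each)
After Mar 15: 680 on hand, pool $15,753.21 (≈ $23.1665 each)
Mar 16, sell 532: 532/680 × $15,753.21 → $12,324.57
Total COGS = $6,696.18 + $6,456.66 + $12,324.57 = $25,477.41
Ending inventory (cost pool remaining) = $3,428.64

COGS = $25,477.41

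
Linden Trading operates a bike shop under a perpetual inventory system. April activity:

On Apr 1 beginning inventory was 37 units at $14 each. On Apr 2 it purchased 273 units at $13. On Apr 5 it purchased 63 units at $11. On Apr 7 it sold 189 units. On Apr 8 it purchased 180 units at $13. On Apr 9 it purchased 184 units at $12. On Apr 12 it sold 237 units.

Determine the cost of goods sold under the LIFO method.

Apr 7, 189 sold [LIFO — newest first]: 63 @ $11 + 126 @ $13 = $2,331
Apr 12, 237 sold [LIFO — newest first]: 184 @ $12 + 53 @ $13 = $2,897
Total COGS = $2,331 + $2,897 = $5,228
Ending inventory: 37 @ $14 + 147 @ $13 + 127 @ $13 = $4,080
Check: goods available $9,308 = COGS $5,228 + ending $4,080

COGS = $5,228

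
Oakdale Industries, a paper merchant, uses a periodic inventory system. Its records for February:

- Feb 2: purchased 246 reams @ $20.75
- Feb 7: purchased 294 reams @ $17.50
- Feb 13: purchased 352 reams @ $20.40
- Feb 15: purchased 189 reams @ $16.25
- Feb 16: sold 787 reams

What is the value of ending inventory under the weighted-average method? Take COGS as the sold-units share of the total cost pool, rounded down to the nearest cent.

Feb 16, sell 787: 787/1081 × $20,501.55 → $14,925.73
Ending inventory (cost pool remaining) = $5,575.82
Check: goods available $20,501.55 = COGS $14,925.73 + ending $5,575.82

Ending inventory = $5,575.82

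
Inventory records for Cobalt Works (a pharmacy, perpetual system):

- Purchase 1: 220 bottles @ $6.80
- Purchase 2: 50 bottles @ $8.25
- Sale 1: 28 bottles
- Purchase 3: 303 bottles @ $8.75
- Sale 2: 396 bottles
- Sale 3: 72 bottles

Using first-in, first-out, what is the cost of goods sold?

Sale 1 (28) [FIFO — oldest first]: 28 @ $6.80 = $190.40
Sale 2 (396) [FIFO — oldest first]: 192 @ $6.80 + 50 @ $8.25 + 154 @ $8.75 = $3,065.60
Sale 3 (72) [FIFO — oldest first]: 72 @ $8.75 = $630.00
Total COGS = $190.40 + $3,065.60 + $630.00 = $3,886.00
Ending inventory: 77 @ $8.75 = $673.75

COGS = $3,886.00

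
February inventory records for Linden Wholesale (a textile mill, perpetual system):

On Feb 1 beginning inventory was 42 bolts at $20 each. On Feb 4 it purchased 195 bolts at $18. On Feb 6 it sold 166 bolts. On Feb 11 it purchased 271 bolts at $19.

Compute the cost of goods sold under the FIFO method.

COGS = $3,072

Feb 6, 166 sold [FIFO — oldest first]: 42 @ $20 + 124 @ $18 = $3,072
Ending inventory: 71 @ $18 + 271 @ $19 = $6,427
Check: goods available $9,499 = COGS $3,072 + ending $6,427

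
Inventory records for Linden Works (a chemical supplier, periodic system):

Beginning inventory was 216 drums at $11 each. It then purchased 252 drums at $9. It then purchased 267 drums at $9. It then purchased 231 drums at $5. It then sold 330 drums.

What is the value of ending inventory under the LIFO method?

Ending inventory = $6,156

Sale 1 (330) [LIFO — newest first]: 231 @ $5 + 99 @ $9 = $2,046
Ending inventory: 216 @ $11 + 252 @ $9 + 168 @ $9 = $6,156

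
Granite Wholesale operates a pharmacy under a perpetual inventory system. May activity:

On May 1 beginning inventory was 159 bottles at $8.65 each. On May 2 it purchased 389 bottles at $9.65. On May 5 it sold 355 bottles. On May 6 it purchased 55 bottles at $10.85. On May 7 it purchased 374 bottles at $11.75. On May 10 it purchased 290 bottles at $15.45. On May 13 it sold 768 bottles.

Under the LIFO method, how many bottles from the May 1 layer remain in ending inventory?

144

May 5, 355 sold [LIFO — newest first]: 355 @ $9.65 = $3,425.75
May 13, 768 sold [LIFO — newest first]: 290 @ $15.45 + 374 @ $11.75 + 55 @ $10.85 + 34 @ $9.65 + 15 @ $8.65 = $9,929.60
Total COGS = $3,425.75 + $9,929.60 = $13,355.35
Ending inventory: 144 @ $8.65 = $1,245.60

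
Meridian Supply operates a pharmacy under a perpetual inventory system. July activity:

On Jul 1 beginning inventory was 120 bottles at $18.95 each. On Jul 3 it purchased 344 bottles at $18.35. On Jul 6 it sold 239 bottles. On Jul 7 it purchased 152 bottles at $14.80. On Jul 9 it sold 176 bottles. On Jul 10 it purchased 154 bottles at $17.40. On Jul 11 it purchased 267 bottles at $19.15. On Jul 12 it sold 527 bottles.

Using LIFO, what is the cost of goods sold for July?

COGS = $16,828.40

Jul 6, 239 sold [LIFO — newest first]: 239 @ $18.35 = $4,385.65
Jul 9, 176 sold [LIFO — newest first]: 152 @ $14.80 + 24 @ $18.35 = $2,690.00
Jul 12, 527 sold [LIFO — newest first]: 267 @ $19.15 + 154 @ $17.40 + 81 @ $18.35 + 25 @ $18.95 = $9,752.75
Total COGS = $4,385.65 + $2,690.00 + $9,752.75 = $16,828.40
Ending inventory: 95 @ $18.95 = $1,800.25
Check: goods available $18,628.65 = COGS $16,828.40 + ending $1,800.25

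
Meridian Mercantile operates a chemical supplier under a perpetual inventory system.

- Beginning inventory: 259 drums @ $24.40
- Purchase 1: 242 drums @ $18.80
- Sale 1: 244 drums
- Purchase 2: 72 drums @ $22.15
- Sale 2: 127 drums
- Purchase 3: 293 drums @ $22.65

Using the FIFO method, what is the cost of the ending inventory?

Ending inventory = $10,675.25

Sale 1 (244) [FIFO — oldest first]: 244 @ $24.40 = $5,953.60
Sale 2 (127) [FIFO — oldest first]: 15 @ $24.40 + 112 @ $18.80 = $2,471.60
Total COGS = $5,953.60 + $2,471.60 = $8,425.20
Ending inventory: 130 @ $18.80 + 72 @ $22.15 + 293 @ $22.65 = $10,675.25
Check: goods available $19,100.45 = COGS $8,425.20 + ending $10,675.25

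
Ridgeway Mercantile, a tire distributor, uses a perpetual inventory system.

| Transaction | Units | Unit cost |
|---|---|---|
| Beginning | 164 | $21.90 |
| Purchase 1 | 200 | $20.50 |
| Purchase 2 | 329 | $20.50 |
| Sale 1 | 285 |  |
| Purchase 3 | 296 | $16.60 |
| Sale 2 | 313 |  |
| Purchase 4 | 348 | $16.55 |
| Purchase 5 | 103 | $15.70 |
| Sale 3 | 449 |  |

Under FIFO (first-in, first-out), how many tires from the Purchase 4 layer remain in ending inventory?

290

Sale 1 (285) [FIFO — oldest first]: 164 @ $21.90 + 121 @ $20.50 = $6,072.10
Sale 2 (313) [FIFO — oldest first]: 79 @ $20.50 + 234 @ $20.50 = $6,416.50
Sale 3 (449) [FIFO — oldest first]: 95 @ $20.50 + 296 @ $16.60 + 58 @ $16.55 = $7,821.00
Total COGS = $6,072.10 + $6,416.50 + $7,821.00 = $20,309.60
Ending inventory: 290 @ $16.55 + 103 @ $15.70 = $6,416.60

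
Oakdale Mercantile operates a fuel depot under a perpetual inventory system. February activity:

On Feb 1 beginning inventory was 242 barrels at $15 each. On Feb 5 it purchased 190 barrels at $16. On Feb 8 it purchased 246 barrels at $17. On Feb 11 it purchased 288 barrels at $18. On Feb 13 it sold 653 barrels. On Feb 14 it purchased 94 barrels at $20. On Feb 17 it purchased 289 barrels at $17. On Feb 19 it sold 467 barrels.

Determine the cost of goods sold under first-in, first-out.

COGS = $18,936

Feb 13, 653 sold [FIFO — oldest first]: 242 @ $15 + 190 @ $16 + 221 @ $17 = $10,427
Feb 19, 467 sold [FIFO — oldest first]: 25 @ $17 + 288 @ $18 + 94 @ $20 + 60 @ $17 = $8,509
Total COGS = $10,427 + $8,509 = $18,936
Ending inventory: 229 @ $17 = $3,893
Check: goods available $22,829 = COGS $18,936 + ending $3,893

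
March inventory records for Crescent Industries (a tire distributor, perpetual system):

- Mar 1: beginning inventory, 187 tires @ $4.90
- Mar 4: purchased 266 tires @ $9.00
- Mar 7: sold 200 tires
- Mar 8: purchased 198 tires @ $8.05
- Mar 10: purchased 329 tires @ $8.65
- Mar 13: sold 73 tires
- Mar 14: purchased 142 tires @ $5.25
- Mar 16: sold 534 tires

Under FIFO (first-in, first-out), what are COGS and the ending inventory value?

COGS = $6,253.60; ending inventory = $2,241.95

Mar 7, 200 sold [FIFO — oldest first]: 187 @ $4.90 + 13 @ $9.00 = $1,033.30
Mar 13, 73 sold [FIFO — oldest first]: 73 @ $9.00 = $657.00
Mar 16, 534 sold [FIFO — oldest first]: 180 @ $9.00 + 198 @ $8.05 + 156 @ $8.65 = $4,563.30
Total COGS = $1,033.30 + $657.00 + $4,563.30 = $6,253.60
Ending inventory: 173 @ $8.65 + 142 @ $5.25 = $2,241.95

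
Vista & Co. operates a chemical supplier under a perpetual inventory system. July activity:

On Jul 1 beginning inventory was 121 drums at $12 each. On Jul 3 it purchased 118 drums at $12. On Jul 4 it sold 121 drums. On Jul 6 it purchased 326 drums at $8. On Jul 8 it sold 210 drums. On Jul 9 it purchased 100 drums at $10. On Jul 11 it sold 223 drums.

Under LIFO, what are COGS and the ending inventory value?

Jul 4, 121 sold [LIFO — newest first]: 118 @ $12 + 3 @ $12 = $1,452
Jul 8, 210 sold [LIFO — newest first]: 210 @ $8 = $1,680
Jul 11, 223 sold [LIFO — newest first]: 100 @ $10 + 116 @ $8 + 7 @ $12 = $2,012
Total COGS = $1,452 + $1,680 + $2,012 = $5,144
Ending inventory: 111 @ $12 = $1,332
Check: goods available $6,476 = COGS $5,144 + ending $1,332

COGS = $5,144; ending inventory = $1,332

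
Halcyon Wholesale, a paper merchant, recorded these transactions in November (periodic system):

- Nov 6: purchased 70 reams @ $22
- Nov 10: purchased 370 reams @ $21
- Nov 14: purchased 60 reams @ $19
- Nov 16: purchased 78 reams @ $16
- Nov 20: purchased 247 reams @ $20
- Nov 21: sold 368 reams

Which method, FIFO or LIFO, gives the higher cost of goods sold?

FIFO

FIFO COGS: 70 @ $22 + 298 @ $21 = $7,798
LIFO COGS: 247 @ $20 + 78 @ $16 + 43 @ $19 = $7,005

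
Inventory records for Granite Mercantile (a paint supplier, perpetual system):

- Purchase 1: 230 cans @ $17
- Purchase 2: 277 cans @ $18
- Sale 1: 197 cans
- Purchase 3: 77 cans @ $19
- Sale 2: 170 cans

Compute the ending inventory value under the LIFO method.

Sale 1 (197) [LIFO — newest first]: 197 @ $18 = $3,546
Sale 2 (170) [LIFO — newest first]: 77 @ $19 + 80 @ $18 + 13 @ $17 = $3,124
Total COGS = $3,546 + $3,124 = $6,670
Ending inventory: 217 @ $17 = $3,689

Ending inventory = $3,689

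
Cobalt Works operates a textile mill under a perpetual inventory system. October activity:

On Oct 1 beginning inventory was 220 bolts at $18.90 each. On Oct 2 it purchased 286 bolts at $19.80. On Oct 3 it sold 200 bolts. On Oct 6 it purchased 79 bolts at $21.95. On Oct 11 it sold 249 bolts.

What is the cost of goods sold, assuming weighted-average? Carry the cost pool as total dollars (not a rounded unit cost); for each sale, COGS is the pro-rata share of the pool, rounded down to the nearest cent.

After Oct 1: 220 on hand, pool $4,158.00 (≈ $18.9000 each)
After Oct 2: 506 on hand, pool $9,820.80 (≈ $19.4087 each)
Oct 3, sell 200: 200/506 × $9,820.80 → $3,881.73
After Oct 6: 385 on hand, pool $7,673.12 (≈ $19.9302 each)
Oct 11, sell 249: 249/385 × $7,673.12 → $4,962.61
Total COGS = $3,881.73 + $4,962.61 = $8,844.34
Ending inventory (cost pool remaining) = $2,710.51

COGS = $8,844.34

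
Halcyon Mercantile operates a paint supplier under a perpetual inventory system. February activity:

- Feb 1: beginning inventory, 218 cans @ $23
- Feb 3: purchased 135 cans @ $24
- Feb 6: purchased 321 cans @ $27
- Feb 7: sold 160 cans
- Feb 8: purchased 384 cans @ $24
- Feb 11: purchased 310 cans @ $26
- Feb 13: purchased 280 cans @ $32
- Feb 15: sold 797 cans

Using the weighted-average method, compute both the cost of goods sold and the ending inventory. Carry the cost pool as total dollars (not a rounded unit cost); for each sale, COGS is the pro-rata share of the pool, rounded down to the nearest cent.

After Feb 1: 218 on hand, pool $5,014.00 (≈ $23.0000 each)
After Feb 3: 353 on hand, pool $8,254.00 (≈ $23.3824 each)
After Feb 6: 674 on hand, pool $16,921.00 (≈ $25.1053 each)
Feb 7, sell 160: 160/674 × $16,921.00 → $4,016.85
After Feb 8: 898 on hand, pool $22,120.15 (≈ $24.6327 each)
After Feb 11: 1208 on hand, pool $30,180.15 (≈ $24.9836 each)
After Feb 13: 1488 on hand, pool $39,140.15 (≈ $26.3039 each)
Feb 15, sell 797: 797/1488 × $39,140.15 → $20,964.17
Total COGS = $4,016.85 + $20,964.17 = $24,981.02
Ending inventory (cost pool remaining) = $18,175.98

COGS = $24,981.02; ending inventory = $18,175.98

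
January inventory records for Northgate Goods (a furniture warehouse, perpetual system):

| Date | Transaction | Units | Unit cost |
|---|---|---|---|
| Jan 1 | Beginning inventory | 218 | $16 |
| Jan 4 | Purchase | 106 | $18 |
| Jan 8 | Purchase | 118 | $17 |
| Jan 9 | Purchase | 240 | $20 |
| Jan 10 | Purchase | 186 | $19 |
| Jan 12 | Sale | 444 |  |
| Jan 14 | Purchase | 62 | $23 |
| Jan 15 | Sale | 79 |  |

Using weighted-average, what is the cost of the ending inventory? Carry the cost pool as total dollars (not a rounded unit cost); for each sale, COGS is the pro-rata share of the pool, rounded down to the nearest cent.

Ending inventory = $7,631.43

After Jan 1: 218 on hand, pool $3,488.00 (≈ $16.0000 each)
After Jan 4: 324 on hand, pool $5,396.00 (≈ $16.6543 each)
After Jan 8: 442 on hand, pool $7,402.00 (≈ $16.7466 each)
After Jan 9: 682 on hand, pool $12,202.00 (≈ $17.8915 each)
After Jan 10: 868 on hand, pool $15,736.00 (≈ $18.1290 each)
Jan 12, sell 444: 444/868 × $15,736.00 → $8,049.29
After Jan 14: 486 on hand, pool $9,112.71 (≈ $18.7504 each)
Jan 15, sell 79: 79/486 × $9,112.71 → $1,481.28
Total COGS = $8,049.29 + $1,481.28 = $9,530.57
Ending inventory (cost pool remaining) = $7,631.43
Check: goods available $17,162.00 = COGS $9,530.57 + ending $7,631.43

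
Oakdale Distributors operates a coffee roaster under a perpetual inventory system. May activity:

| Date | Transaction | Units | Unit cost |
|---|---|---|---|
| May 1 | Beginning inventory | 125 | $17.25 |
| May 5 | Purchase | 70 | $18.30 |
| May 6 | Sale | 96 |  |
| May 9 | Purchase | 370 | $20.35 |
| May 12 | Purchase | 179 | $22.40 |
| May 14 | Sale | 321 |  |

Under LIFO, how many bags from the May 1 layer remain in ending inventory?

99

May 6, 96 sold [LIFO — newest first]: 70 @ $18.30 + 26 @ $17.25 = $1,729.50
May 14, 321 sold [LIFO — newest first]: 179 @ $22.40 + 142 @ $20.35 = $6,899.30
Total COGS = $1,729.50 + $6,899.30 = $8,628.80
Ending inventory: 99 @ $17.25 + 228 @ $20.35 = $6,347.55
Check: goods available $14,976.35 = COGS $8,628.80 + ending $6,347.55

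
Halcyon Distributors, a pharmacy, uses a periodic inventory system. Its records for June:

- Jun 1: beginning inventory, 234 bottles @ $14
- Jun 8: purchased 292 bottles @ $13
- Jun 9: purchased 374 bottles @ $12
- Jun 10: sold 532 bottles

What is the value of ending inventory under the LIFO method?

Ending inventory = $5,018

Jun 10, 532 sold [LIFO — newest first]: 374 @ $12 + 158 @ $13 = $6,542
Ending inventory: 234 @ $14 + 134 @ $13 = $5,018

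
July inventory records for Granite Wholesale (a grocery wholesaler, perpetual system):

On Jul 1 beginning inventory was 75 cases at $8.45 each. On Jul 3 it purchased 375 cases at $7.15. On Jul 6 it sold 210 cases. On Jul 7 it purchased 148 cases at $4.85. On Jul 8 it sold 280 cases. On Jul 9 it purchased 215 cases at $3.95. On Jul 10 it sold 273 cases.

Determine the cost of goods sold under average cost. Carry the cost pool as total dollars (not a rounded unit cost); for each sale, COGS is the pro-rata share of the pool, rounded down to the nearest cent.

After Jul 1: 75 on hand, pool $633.75 (≈ $8.4500 each)
After Jul 3: 450 on hand, pool $3,315.00 (≈ $7.3667 each)
Jul 6, sell 210: 210/450 × $3,315.00 → $1,547.00
After Jul 7: 388 on hand, pool $2,485.80 (≈ $6.4067 each)
Jul 8, sell 280: 280/388 × $2,485.80 → $1,793.87
After Jul 9: 323 on hand, pool $1,541.18 (≈ $4.7715 each)
Jul 10, sell 273: 273/323 × $1,541.18 → $1,302.60
Total COGS = $1,547.00 + $1,793.87 + $1,302.60 = $4,643.47
Ending inventory (cost pool remaining) = $238.58

COGS = $4,643.47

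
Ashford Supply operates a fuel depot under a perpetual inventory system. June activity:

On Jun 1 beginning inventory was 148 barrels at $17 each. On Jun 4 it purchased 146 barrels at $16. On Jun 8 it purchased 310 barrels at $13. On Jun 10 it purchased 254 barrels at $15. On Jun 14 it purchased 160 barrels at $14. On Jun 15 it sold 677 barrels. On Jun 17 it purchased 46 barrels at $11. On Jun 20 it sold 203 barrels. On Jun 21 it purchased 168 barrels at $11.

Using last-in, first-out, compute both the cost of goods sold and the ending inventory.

Jun 15, 677 sold [LIFO — newest first]: 160 @ $14 + 254 @ $15 + 263 @ $13 = $9,469
Jun 20, 203 sold [LIFO — newest first]: 46 @ $11 + 47 @ $13 + 110 @ $16 = $2,877
Total COGS = $9,469 + $2,877 = $12,346
Ending inventory: 148 @ $17 + 36 @ $16 + 168 @ $11 = $4,940

COGS = $12,346; ending inventory = $4,940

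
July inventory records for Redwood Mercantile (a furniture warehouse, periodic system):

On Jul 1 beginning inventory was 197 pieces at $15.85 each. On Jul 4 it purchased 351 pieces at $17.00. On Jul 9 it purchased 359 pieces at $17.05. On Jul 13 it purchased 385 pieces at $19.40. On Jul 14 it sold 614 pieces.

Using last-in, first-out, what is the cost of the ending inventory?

Jul 14, 614 sold [LIFO — newest first]: 385 @ $19.40 + 229 @ $17.05 = $11,373.45
Ending inventory: 197 @ $15.85 + 351 @ $17.00 + 130 @ $17.05 = $11,305.95
Check: goods available $22,679.40 = COGS $11,373.45 + ending $11,305.95

Ending inventory = $11,305.95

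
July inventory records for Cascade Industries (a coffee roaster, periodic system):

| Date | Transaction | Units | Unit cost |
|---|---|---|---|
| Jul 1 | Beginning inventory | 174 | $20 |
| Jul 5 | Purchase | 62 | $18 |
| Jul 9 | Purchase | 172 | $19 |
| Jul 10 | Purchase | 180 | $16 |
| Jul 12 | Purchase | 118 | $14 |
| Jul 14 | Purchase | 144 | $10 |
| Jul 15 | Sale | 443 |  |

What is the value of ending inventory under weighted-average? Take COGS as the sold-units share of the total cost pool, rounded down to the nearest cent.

Jul 15, sell 443: 443/850 × $13,836.00 → $7,210.99
Ending inventory (cost pool remaining) = $6,625.01

Ending inventory = $6,625.01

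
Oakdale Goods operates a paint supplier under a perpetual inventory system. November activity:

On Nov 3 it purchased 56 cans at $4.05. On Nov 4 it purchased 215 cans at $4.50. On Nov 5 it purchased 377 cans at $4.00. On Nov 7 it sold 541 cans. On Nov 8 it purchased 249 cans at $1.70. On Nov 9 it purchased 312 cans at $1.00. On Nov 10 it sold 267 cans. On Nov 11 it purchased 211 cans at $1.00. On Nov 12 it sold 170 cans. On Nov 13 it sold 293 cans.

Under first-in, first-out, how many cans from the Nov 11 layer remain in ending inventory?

149

Nov 7, 541 sold [FIFO — oldest first]: 56 @ $4.05 + 215 @ $4.50 + 270 @ $4.00 = $2,274.30
Nov 10, 267 sold [FIFO — oldest first]: 107 @ $4.00 + 160 @ $1.70 = $700.00
Nov 12, 170 sold [FIFO — oldest first]: 89 @ $1.70 + 81 @ $1.00 = $232.30
Nov 13, 293 sold [FIFO — oldest first]: 231 @ $1.00 + 62 @ $1.00 = $293.00
Total COGS = $2,274.30 + $700.00 + $232.30 + $293.00 = $3,499.60
Ending inventory: 149 @ $1.00 = $149.00
Check: goods available $3,648.60 = COGS $3,499.60 + ending $149.00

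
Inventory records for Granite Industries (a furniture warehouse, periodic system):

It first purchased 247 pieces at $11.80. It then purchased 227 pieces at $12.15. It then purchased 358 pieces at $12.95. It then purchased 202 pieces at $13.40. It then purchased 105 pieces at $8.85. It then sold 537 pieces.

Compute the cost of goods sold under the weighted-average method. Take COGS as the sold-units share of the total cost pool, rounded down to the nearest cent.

COGS = $6,574.50

Sale 1, sell 537: 537/1139 × $13,944.80 → $6,574.50
Ending inventory (cost pool remaining) = $7,370.30
Check: goods available $13,944.80 = COGS $6,574.50 + ending $7,370.30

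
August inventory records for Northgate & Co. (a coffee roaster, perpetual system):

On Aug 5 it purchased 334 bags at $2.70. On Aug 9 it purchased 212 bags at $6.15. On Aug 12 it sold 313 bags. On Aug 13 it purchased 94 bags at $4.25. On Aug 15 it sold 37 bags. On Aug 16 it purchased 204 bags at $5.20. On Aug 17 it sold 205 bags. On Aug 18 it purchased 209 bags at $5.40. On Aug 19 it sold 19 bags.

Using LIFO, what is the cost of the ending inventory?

Ending inventory = $1,893.10

Aug 12, 313 sold [LIFO — newest first]: 212 @ $6.15 + 101 @ $2.70 = $1,576.50
Aug 15, 37 sold [LIFO — newest first]: 37 @ $4.25 = $157.25
Aug 17, 205 sold [LIFO — newest first]: 204 @ $5.20 + 1 @ $4.25 = $1,065.05
Aug 19, 19 sold [LIFO — newest first]: 19 @ $5.40 = $102.60
Total COGS = $1,576.50 + $157.25 + $1,065.05 + $102.60 = $2,901.40
Ending inventory: 233 @ $2.70 + 56 @ $4.25 + 190 @ $5.40 = $1,893.10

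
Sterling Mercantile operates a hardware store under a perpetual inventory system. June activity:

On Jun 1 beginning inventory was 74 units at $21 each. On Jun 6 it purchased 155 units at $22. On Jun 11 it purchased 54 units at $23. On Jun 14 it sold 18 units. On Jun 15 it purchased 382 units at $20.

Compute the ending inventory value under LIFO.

Jun 14, 18 sold [LIFO — newest first]: 18 @ $23 = $414
Ending inventory: 74 @ $21 + 155 @ $22 + 36 @ $23 + 382 @ $20 = $13,432
Check: goods available $13,846 = COGS $414 + ending $13,432

Ending inventory = $13,432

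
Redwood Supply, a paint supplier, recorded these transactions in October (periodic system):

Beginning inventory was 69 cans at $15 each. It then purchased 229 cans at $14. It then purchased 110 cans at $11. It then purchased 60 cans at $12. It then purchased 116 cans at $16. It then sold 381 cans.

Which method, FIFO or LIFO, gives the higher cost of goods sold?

FIFO COGS: 69 @ $15 + 229 @ $14 + 83 @ $11 = $5,154
LIFO COGS: 116 @ $16 + 60 @ $12 + 110 @ $11 + 95 @ $14 = $5,116

FIFO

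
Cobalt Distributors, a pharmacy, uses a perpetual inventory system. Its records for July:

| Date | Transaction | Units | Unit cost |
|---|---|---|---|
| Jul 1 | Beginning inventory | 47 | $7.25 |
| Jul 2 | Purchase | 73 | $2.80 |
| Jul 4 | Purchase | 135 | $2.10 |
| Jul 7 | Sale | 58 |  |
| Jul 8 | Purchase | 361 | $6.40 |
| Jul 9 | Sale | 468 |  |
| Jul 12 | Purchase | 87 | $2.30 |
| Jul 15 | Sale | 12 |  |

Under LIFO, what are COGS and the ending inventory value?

COGS = $2,705.50; ending inventory = $633.65

Jul 7, 58 sold [LIFO — newest first]: 58 @ $2.10 = $121.80
Jul 9, 468 sold [LIFO — newest first]: 361 @ $6.40 + 77 @ $2.10 + 30 @ $2.80 = $2,556.10
Jul 15, 12 sold [LIFO — newest first]: 12 @ $2.30 = $27.60
Total COGS = $121.80 + $2,556.10 + $27.60 = $2,705.50
Ending inventory: 47 @ $7.25 + 43 @ $2.80 + 75 @ $2.30 = $633.65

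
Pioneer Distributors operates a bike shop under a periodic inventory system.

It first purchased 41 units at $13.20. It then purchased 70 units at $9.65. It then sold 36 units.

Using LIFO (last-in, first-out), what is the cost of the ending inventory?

Sale 1 (36) [LIFO — newest first]: 36 @ $9.65 = $347.40
Ending inventory: 41 @ $13.20 + 34 @ $9.65 = $869.30
Check: goods available $1,216.70 = COGS $347.40 + ending $869.30

Ending inventory = $869.30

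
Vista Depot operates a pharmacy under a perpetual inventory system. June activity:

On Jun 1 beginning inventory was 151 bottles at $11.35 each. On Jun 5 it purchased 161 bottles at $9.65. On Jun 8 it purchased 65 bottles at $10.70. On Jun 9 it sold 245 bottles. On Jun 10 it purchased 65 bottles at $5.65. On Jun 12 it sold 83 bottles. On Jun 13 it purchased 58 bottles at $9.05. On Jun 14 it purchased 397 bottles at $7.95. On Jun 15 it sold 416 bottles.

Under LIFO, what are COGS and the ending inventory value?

COGS = $6,364.45; ending inventory = $1,646.85

Jun 9, 245 sold [LIFO — newest first]: 65 @ $10.70 + 161 @ $9.65 + 19 @ $11.35 = $2,464.80
Jun 12, 83 sold [LIFO — newest first]: 65 @ $5.65 + 18 @ $11.35 = $571.55
Jun 15, 416 sold [LIFO — newest first]: 397 @ $7.95 + 19 @ $9.05 = $3,328.10
Total COGS = $2,464.80 + $571.55 + $3,328.10 = $6,364.45
Ending inventory: 114 @ $11.35 + 39 @ $9.05 = $1,646.85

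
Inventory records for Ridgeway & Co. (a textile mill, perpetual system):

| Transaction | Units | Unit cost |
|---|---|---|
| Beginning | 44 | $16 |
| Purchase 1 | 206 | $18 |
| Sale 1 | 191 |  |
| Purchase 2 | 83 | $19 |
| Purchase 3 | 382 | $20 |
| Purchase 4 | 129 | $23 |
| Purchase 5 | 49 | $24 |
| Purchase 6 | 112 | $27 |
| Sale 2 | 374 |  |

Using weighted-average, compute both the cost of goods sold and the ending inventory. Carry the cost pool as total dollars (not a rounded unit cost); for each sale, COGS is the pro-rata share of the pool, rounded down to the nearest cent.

COGS = $11,376.95; ending inventory = $9,419.05

After Beginning: 44 on hand, pool $704.00 (≈ $16.0000 each)
After Purchase 1: 250 on hand, pool $4,412.00 (≈ $17.6480 each)
Sale 1, sell 191: 191/250 × $4,412.00 → $3,370.76
After Purchase 2: 142 on hand, pool $2,618.24 (≈ $18.4383 each)
After Purchase 3: 524 on hand, pool $10,258.24 (≈ $19.5768 each)
After Purchase 4: 653 on hand, pool $13,225.24 (≈ $20.2530 each)
After Purchase 5: 702 on hand, pool $14,401.24 (≈ $20.5146 each)
After Purchase 6: 814 on hand, pool $17,425.24 (≈ $21.4069 each)
Sale 2, sell 374: 374/814 × $17,425.24 → $8,006.19
Total COGS = $3,370.76 + $8,006.19 = $11,376.95
Ending inventory (cost pool remaining) = $9,419.05
Check: goods available $20,796.00 = COGS $11,376.95 + ending $9,419.05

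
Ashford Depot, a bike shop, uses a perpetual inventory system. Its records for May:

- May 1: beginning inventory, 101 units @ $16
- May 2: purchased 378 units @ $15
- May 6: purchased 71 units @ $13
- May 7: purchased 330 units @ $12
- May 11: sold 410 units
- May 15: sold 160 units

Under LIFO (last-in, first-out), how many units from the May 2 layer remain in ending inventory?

209

May 11, 410 sold [LIFO — newest first]: 330 @ $12 + 71 @ $13 + 9 @ $15 = $5,018
May 15, 160 sold [LIFO — newest first]: 160 @ $15 = $2,400
Total COGS = $5,018 + $2,400 = $7,418
Ending inventory: 101 @ $16 + 209 @ $15 = $4,751
Check: goods available $12,169 = COGS $7,418 + ending $4,751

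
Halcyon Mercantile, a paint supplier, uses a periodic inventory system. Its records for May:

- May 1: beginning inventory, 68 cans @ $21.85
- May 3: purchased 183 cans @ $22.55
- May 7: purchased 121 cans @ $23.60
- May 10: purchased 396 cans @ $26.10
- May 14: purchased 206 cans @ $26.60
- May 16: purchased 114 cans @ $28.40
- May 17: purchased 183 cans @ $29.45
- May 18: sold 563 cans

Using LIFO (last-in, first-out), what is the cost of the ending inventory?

Ending inventory = $17,237.65

May 18, 563 sold [LIFO — newest first]: 183 @ $29.45 + 114 @ $28.40 + 206 @ $26.60 + 60 @ $26.10 = $15,672.55
Ending inventory: 68 @ $21.85 + 183 @ $22.55 + 121 @ $23.60 + 336 @ $26.10 = $17,237.65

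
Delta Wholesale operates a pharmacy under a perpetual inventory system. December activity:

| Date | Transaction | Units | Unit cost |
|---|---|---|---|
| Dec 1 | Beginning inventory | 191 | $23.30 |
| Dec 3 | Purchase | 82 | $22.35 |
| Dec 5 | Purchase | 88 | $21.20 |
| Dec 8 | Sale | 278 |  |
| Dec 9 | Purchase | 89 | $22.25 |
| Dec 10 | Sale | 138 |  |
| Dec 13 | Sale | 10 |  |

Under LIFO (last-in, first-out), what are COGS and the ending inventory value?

COGS = $9,569.65; ending inventory = $559.20

Dec 8, 278 sold [LIFO — newest first]: 88 @ $21.20 + 82 @ $22.35 + 108 @ $23.30 = $6,214.70
Dec 10, 138 sold [LIFO — newest first]: 89 @ $22.25 + 49 @ $23.30 = $3,121.95
Dec 13, 10 sold [LIFO — newest first]: 10 @ $23.30 = $233.00
Total COGS = $6,214.70 + $3,121.95 + $233.00 = $9,569.65
Ending inventory: 24 @ $23.30 = $559.20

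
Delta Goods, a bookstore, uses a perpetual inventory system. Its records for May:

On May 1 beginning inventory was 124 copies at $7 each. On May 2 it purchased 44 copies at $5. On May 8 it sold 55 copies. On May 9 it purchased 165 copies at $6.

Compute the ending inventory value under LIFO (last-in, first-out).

Ending inventory = $1,781

May 8, 55 sold [LIFO — newest first]: 44 @ $5 + 11 @ $7 = $297
Ending inventory: 113 @ $7 + 165 @ $6 = $1,781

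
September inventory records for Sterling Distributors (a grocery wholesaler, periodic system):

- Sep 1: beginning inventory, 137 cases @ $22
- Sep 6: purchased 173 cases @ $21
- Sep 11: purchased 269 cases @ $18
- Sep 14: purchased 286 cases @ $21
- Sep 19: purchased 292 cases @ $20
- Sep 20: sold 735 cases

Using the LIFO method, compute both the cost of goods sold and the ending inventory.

Sep 20, 735 sold [LIFO — newest first]: 292 @ $20 + 286 @ $21 + 157 @ $18 = $14,672
Ending inventory: 137 @ $22 + 173 @ $21 + 112 @ $18 = $8,663

COGS = $14,672; ending inventory = $8,663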